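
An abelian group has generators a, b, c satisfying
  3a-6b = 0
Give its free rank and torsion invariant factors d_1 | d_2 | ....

rank_ℚ(R)=1; free=3−1=2
SNF(R) diag = [3] → torsion [3]

Answer: M ≅ ℤ^2 ⊕ ℤ/3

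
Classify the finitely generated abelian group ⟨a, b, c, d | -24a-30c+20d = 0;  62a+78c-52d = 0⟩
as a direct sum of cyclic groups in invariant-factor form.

rank_ℚ(R)=2; free=4−2=2
SNF(R) diag = [2, 2] → torsion [2, 2]

Answer: M ≅ ℤ^2 ⊕ ℤ/2 ⊕ ℤ/2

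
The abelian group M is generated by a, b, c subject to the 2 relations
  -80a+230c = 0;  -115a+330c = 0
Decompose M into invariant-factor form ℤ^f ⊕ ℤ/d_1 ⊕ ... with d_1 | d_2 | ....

Answer: M ≅ ℤ^1 ⊕ ℤ/5 ⊕ ℤ/10

Derivation:
rank_ℚ(R)=2; free=3−2=1
SNF(R) diag = [5, 10] → torsion [5, 10]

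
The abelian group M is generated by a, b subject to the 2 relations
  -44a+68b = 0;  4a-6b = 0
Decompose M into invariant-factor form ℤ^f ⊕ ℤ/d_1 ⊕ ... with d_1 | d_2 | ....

rank_ℚ(R)=2; free=2−2=0
SNF(R) diag = [2, 4] → torsion [2, 4]

Answer: M ≅ ℤ/2 ⊕ ℤ/4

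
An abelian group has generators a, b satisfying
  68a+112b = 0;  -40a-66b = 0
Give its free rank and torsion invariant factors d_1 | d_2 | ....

rank_ℚ(R)=2; free=2−2=0
SNF(R) diag = [2, 4] → torsion [2, 4]

Answer: M ≅ ℤ/2 ⊕ ℤ/4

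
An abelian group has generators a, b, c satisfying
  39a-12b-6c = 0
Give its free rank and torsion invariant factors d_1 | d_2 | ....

Answer: M ≅ ℤ^2 ⊕ ℤ/3

Derivation:
rank_ℚ(R)=1; free=3−1=2
SNF(R) diag = [3] → torsion [3]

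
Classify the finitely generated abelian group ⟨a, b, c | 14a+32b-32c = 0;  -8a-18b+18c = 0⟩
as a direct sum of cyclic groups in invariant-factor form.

rank_ℚ(R)=2; free=3−2=1
SNF(R) diag = [2, 2] → torsion [2, 2]

Answer: M ≅ ℤ^1 ⊕ ℤ/2 ⊕ ℤ/2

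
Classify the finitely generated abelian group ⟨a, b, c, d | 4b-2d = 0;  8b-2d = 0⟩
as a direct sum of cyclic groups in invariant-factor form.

Answer: M ≅ ℤ^2 ⊕ ℤ/2 ⊕ ℤ/4

Derivation:
rank_ℚ(R)=2; free=4−2=2
SNF(R) diag = [2, 4] → torsion [2, 4]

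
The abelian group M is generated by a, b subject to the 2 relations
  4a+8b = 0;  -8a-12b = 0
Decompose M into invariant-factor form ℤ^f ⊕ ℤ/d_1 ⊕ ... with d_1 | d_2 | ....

Answer: M ≅ ℤ/4 ⊕ ℤ/4

Derivation:
rank_ℚ(R)=2; free=2−2=0
SNF(R) diag = [4, 4] → torsion [4, 4]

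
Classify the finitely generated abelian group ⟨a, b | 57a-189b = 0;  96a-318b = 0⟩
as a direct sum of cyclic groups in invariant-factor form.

rank_ℚ(R)=2; free=2−2=0
SNF(R) diag = [3, 6] → torsion [3, 6]

Answer: M ≅ ℤ/3 ⊕ ℤ/6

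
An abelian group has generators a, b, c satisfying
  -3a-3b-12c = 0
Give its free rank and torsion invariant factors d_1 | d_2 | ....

Answer: M ≅ ℤ^2 ⊕ ℤ/3

Derivation:
rank_ℚ(R)=1; free=3−1=2
SNF(R) diag = [3] → torsion [3]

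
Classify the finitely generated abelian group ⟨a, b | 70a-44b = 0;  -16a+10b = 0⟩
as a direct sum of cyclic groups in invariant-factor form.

Answer: M ≅ ℤ/2 ⊕ ℤ/2

Derivation:
rank_ℚ(R)=2; free=2−2=0
SNF(R) diag = [2, 2] → torsion [2, 2]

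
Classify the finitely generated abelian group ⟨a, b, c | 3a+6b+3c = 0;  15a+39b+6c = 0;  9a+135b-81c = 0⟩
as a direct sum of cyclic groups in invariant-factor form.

Answer: M ≅ ℤ/3 ⊕ ℤ/9 ⊕ ℤ/27

Derivation:
rank_ℚ(R)=3; free=3−3=0
SNF(R) diag = [3, 9, 27] → torsion [3, 9, 27]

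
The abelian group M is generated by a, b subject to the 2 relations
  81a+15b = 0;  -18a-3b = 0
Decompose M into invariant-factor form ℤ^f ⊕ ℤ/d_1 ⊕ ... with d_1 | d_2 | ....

rank_ℚ(R)=2; free=2−2=0
SNF(R) diag = [3, 9] → torsion [3, 9]

Answer: M ≅ ℤ/3 ⊕ ℤ/9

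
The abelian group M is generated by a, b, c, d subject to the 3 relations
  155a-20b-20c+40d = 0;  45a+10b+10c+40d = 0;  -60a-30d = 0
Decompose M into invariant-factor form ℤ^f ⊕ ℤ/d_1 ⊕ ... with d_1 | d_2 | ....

Answer: M ≅ ℤ^1 ⊕ ℤ/5 ⊕ ℤ/10 ⊕ ℤ/30

Derivation:
rank_ℚ(R)=3; free=4−3=1
SNF(R) diag = [5, 10, 30] → torsion [5, 10, 30]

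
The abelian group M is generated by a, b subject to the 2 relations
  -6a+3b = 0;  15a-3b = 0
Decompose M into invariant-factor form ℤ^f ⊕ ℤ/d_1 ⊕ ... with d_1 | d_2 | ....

rank_ℚ(R)=2; free=2−2=0
SNF(R) diag = [3, 9] → torsion [3, 9]

Answer: M ≅ ℤ/3 ⊕ ℤ/9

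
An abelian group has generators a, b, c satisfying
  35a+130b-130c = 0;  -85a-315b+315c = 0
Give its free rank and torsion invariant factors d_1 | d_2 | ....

rank_ℚ(R)=2; free=3−2=1
SNF(R) diag = [5, 5] → torsion [5, 5]

Answer: M ≅ ℤ^1 ⊕ ℤ/5 ⊕ ℤ/5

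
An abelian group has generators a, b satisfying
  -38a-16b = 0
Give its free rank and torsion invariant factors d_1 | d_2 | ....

rank_ℚ(R)=1; free=2−1=1
SNF(R) diag = [2] → torsion [2]

Answer: M ≅ ℤ^1 ⊕ ℤ/2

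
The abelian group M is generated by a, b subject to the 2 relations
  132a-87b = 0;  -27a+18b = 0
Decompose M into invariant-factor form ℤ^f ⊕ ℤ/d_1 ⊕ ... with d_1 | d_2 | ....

rank_ℚ(R)=2; free=2−2=0
SNF(R) diag = [3, 9] → torsion [3, 9]

Answer: M ≅ ℤ/3 ⊕ ℤ/9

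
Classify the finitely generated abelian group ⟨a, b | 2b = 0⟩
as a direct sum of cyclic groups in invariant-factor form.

Answer: M ≅ ℤ^1 ⊕ ℤ/2

Derivation:
rank_ℚ(R)=1; free=2−1=1
SNF(R) diag = [2] → torsion [2]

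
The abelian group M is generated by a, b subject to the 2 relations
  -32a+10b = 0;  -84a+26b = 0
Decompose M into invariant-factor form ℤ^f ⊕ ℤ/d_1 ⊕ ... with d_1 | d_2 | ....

rank_ℚ(R)=2; free=2−2=0
SNF(R) diag = [2, 4] → torsion [2, 4]

Answer: M ≅ ℤ/2 ⊕ ℤ/4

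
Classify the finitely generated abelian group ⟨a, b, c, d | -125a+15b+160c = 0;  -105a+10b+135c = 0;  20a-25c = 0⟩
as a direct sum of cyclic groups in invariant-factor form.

rank_ℚ(R)=3; free=4−3=1
SNF(R) diag = [5, 5, 15] → torsion [5, 5, 15]

Answer: M ≅ ℤ^1 ⊕ ℤ/5 ⊕ ℤ/5 ⊕ ℤ/15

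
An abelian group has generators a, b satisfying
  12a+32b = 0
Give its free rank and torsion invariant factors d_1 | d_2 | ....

rank_ℚ(R)=1; free=2−1=1
SNF(R) diag = [4] → torsion [4]

Answer: M ≅ ℤ^1 ⊕ ℤ/4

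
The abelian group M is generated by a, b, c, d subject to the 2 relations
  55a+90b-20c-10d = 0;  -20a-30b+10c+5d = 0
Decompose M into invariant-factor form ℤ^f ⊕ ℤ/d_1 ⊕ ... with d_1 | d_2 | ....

rank_ℚ(R)=2; free=4−2=2
SNF(R) diag = [5, 15] → torsion [5, 15]

Answer: M ≅ ℤ^2 ⊕ ℤ/5 ⊕ ℤ/15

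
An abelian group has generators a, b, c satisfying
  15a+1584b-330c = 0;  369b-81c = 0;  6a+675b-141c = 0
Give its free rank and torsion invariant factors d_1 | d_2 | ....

Answer: M ≅ ℤ/3 ⊕ ℤ/9 ⊕ ℤ/18

Derivation:
rank_ℚ(R)=3; free=3−3=0
SNF(R) diag = [3, 9, 18] → torsion [3, 9, 18]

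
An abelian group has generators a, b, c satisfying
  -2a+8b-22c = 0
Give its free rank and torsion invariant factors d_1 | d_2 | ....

Answer: M ≅ ℤ^2 ⊕ ℤ/2

Derivation:
rank_ℚ(R)=1; free=3−1=2
SNF(R) diag = [2] → torsion [2]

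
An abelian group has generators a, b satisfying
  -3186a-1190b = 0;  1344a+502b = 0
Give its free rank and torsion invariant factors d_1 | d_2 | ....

rank_ℚ(R)=2; free=2−2=0
SNF(R) diag = [2, 6] → torsion [2, 6]

Answer: M ≅ ℤ/2 ⊕ ℤ/6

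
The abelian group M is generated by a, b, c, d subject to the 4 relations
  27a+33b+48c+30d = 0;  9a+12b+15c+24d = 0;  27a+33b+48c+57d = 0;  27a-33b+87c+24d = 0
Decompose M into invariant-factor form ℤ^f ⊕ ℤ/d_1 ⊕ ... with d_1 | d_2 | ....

Answer: M ≅ ℤ/3 ⊕ ℤ/9 ⊕ ℤ/27 ⊕ ℤ/27

Derivation:
rank_ℚ(R)=4; free=4−4=0
SNF(R) diag = [3, 9, 27, 27] → torsion [3, 9, 27, 27]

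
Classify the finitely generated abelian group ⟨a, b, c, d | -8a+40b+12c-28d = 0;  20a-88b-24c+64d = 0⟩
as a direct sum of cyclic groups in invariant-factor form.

rank_ℚ(R)=2; free=4−2=2
SNF(R) diag = [4, 12] → torsion [4, 12]

Answer: M ≅ ℤ^2 ⊕ ℤ/4 ⊕ ℤ/12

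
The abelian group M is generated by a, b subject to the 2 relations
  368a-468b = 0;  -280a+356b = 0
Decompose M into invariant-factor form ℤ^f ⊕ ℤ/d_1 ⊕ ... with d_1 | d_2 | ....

Answer: M ≅ ℤ/4 ⊕ ℤ/8

Derivation:
rank_ℚ(R)=2; free=2−2=0
SNF(R) diag = [4, 8] → torsion [4, 8]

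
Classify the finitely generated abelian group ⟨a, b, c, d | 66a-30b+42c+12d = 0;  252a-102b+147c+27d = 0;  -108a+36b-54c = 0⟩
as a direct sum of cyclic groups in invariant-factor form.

Answer: M ≅ ℤ^1 ⊕ ℤ/3 ⊕ ℤ/6 ⊕ ℤ/18

Derivation:
rank_ℚ(R)=3; free=4−3=1
SNF(R) diag = [3, 6, 18] → torsion [3, 6, 18]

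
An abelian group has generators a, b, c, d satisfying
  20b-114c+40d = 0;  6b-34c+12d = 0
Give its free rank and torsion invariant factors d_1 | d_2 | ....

rank_ℚ(R)=2; free=4−2=2
SNF(R) diag = [2, 2] → torsion [2, 2]

Answer: M ≅ ℤ^2 ⊕ ℤ/2 ⊕ ℤ/2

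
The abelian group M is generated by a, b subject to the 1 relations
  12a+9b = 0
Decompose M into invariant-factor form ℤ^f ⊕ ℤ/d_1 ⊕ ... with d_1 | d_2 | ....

Answer: M ≅ ℤ^1 ⊕ ℤ/3

Derivation:
rank_ℚ(R)=1; free=2−1=1
SNF(R) diag = [3] → torsion [3]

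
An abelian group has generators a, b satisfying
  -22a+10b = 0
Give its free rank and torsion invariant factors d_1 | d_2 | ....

Answer: M ≅ ℤ^1 ⊕ ℤ/2

Derivation:
rank_ℚ(R)=1; free=2−1=1
SNF(R) diag = [2] → torsion [2]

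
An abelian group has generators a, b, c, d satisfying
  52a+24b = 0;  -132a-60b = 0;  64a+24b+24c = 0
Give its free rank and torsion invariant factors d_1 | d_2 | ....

Answer: M ≅ ℤ^1 ⊕ ℤ/4 ⊕ ℤ/12 ⊕ ℤ/24

Derivation:
rank_ℚ(R)=3; free=4−3=1
SNF(R) diag = [4, 12, 24] → torsion [4, 12, 24]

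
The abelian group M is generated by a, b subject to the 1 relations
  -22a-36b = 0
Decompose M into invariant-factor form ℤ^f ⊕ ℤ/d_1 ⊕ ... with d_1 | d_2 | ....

rank_ℚ(R)=1; free=2−1=1
SNF(R) diag = [2] → torsion [2]

Answer: M ≅ ℤ^1 ⊕ ℤ/2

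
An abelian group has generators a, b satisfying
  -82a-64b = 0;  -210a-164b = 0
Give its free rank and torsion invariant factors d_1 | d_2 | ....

rank_ℚ(R)=2; free=2−2=0
SNF(R) diag = [2, 4] → torsion [2, 4]

Answer: M ≅ ℤ/2 ⊕ ℤ/4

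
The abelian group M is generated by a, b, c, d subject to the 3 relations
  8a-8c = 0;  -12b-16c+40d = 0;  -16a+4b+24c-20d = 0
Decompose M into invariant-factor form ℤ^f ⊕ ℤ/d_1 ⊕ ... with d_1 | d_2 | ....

Answer: M ≅ ℤ^1 ⊕ ℤ/4 ⊕ ℤ/4 ⊕ ℤ/8

Derivation:
rank_ℚ(R)=3; free=4−3=1
SNF(R) diag = [4, 4, 8] → torsion [4, 4, 8]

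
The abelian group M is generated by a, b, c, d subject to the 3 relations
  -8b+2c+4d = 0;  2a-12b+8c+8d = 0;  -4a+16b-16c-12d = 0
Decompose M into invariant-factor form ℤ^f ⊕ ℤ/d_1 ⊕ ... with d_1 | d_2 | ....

Answer: M ≅ ℤ^1 ⊕ ℤ/2 ⊕ ℤ/2 ⊕ ℤ/4

Derivation:
rank_ℚ(R)=3; free=4−3=1
SNF(R) diag = [2, 2, 4] → torsion [2, 2, 4]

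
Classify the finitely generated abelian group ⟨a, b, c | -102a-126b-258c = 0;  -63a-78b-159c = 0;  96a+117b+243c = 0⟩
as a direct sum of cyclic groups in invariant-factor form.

Answer: M ≅ ℤ/3 ⊕ ℤ/3 ⊕ ℤ/6

Derivation:
rank_ℚ(R)=3; free=3−3=0
SNF(R) diag = [3, 3, 6] → torsion [3, 3, 6]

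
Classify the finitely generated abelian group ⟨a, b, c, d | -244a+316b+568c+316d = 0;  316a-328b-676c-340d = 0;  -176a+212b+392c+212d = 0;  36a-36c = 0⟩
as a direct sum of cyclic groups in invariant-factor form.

Answer: M ≅ ℤ/4 ⊕ ℤ/12 ⊕ ℤ/36 ⊕ ℤ/108

Derivation:
rank_ℚ(R)=4; free=4−4=0
SNF(R) diag = [4, 12, 36, 108] → torsion [4, 12, 36, 108]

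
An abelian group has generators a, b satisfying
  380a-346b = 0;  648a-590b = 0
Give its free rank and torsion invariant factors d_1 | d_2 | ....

rank_ℚ(R)=2; free=2−2=0
SNF(R) diag = [2, 4] → torsion [2, 4]

Answer: M ≅ ℤ/2 ⊕ ℤ/4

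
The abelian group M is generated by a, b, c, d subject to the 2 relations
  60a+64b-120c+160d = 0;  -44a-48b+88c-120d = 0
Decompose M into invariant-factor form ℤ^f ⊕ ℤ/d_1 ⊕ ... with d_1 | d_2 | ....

rank_ℚ(R)=2; free=4−2=2
SNF(R) diag = [4, 8] → torsion [4, 8]

Answer: M ≅ ℤ^2 ⊕ ℤ/4 ⊕ ℤ/8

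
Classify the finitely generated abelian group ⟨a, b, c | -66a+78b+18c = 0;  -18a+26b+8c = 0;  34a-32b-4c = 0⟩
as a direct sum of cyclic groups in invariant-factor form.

Answer: M ≅ ℤ/2 ⊕ ℤ/2 ⊕ ℤ/6

Derivation:
rank_ℚ(R)=3; free=3−3=0
SNF(R) diag = [2, 2, 6] → torsion [2, 2, 6]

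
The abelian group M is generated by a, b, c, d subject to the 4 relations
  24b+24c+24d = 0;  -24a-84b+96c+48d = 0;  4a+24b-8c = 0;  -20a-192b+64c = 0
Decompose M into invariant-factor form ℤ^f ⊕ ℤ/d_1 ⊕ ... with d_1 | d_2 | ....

Answer: M ≅ ℤ/4 ⊕ ℤ/12 ⊕ ℤ/24 ⊕ ℤ/24

Derivation:
rank_ℚ(R)=4; free=4−4=0
SNF(R) diag = [4, 12, 24, 24] → torsion [4, 12, 24, 24]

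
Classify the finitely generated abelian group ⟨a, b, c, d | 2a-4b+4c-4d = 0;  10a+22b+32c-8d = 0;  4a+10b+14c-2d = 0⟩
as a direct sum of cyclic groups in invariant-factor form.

Answer: M ≅ ℤ^1 ⊕ ℤ/2 ⊕ ℤ/6 ⊕ ℤ/6

Derivation:
rank_ℚ(R)=3; free=4−3=1
SNF(R) diag = [2, 6, 6] → torsion [2, 6, 6]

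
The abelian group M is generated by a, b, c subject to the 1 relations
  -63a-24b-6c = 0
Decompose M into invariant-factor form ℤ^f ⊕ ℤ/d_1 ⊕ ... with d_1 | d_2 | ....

rank_ℚ(R)=1; free=3−1=2
SNF(R) diag = [3] → torsion [3]

Answer: M ≅ ℤ^2 ⊕ ℤ/3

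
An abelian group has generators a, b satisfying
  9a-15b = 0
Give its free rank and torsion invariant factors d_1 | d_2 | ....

rank_ℚ(R)=1; free=2−1=1
SNF(R) diag = [3] → torsion [3]

Answer: M ≅ ℤ^1 ⊕ ℤ/3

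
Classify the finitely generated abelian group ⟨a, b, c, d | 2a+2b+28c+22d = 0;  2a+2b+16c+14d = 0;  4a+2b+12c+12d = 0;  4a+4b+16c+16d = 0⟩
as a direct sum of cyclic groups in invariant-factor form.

rank_ℚ(R)=4; free=4−4=0
SNF(R) diag = [2, 2, 4, 4] → torsion [2, 2, 4, 4]

Answer: M ≅ ℤ/2 ⊕ ℤ/2 ⊕ ℤ/4 ⊕ ℤ/4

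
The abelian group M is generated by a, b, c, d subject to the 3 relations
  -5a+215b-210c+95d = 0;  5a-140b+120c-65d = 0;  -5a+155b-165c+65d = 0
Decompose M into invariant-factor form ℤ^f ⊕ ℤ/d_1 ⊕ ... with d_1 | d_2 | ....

rank_ℚ(R)=3; free=4−3=1
SNF(R) diag = [5, 15, 15] → torsion [5, 15, 15]

Answer: M ≅ ℤ^1 ⊕ ℤ/5 ⊕ ℤ/15 ⊕ ℤ/15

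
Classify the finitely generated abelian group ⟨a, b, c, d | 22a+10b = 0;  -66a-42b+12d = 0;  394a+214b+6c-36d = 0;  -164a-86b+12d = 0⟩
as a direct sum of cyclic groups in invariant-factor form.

rank_ℚ(R)=4; free=4−4=0
SNF(R) diag = [2, 6, 6, 12] → torsion [2, 6, 6, 12]

Answer: M ≅ ℤ/2 ⊕ ℤ/6 ⊕ ℤ/6 ⊕ ℤ/12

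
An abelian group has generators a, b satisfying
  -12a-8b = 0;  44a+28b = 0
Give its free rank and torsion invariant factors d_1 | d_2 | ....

rank_ℚ(R)=2; free=2−2=0
SNF(R) diag = [4, 4] → torsion [4, 4]

Answer: M ≅ ℤ/4 ⊕ ℤ/4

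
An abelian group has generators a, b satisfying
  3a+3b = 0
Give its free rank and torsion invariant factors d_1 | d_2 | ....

rank_ℚ(R)=1; free=2−1=1
SNF(R) diag = [3] → torsion [3]

Answer: M ≅ ℤ^1 ⊕ ℤ/3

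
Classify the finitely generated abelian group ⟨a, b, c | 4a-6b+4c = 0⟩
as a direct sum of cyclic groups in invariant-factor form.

Answer: M ≅ ℤ^2 ⊕ ℤ/2

Derivation:
rank_ℚ(R)=1; free=3−1=2
SNF(R) diag = [2] → torsion [2]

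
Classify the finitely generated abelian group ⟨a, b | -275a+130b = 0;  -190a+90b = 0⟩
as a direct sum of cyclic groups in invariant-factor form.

Answer: M ≅ ℤ/5 ⊕ ℤ/10

Derivation:
rank_ℚ(R)=2; free=2−2=0
SNF(R) diag = [5, 10] → torsion [5, 10]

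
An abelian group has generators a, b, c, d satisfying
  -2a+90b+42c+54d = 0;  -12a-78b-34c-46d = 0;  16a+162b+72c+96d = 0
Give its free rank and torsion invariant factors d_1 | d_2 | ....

rank_ℚ(R)=3; free=4−3=1
SNF(R) diag = [2, 2, 6] → torsion [2, 2, 6]

Answer: M ≅ ℤ^1 ⊕ ℤ/2 ⊕ ℤ/2 ⊕ ℤ/6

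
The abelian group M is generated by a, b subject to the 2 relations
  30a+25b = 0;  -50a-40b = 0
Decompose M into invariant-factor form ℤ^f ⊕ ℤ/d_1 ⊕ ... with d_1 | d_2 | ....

rank_ℚ(R)=2; free=2−2=0
SNF(R) diag = [5, 10] → torsion [5, 10]

Answer: M ≅ ℤ/5 ⊕ ℤ/10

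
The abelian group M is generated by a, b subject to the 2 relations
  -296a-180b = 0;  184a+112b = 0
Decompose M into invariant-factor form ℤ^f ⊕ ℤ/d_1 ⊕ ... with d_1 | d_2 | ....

rank_ℚ(R)=2; free=2−2=0
SNF(R) diag = [4, 8] → torsion [4, 8]

Answer: M ≅ ℤ/4 ⊕ ℤ/8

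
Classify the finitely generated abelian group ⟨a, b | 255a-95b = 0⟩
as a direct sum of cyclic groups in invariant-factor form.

rank_ℚ(R)=1; free=2−1=1
SNF(R) diag = [5] → torsion [5]

Answer: M ≅ ℤ^1 ⊕ ℤ/5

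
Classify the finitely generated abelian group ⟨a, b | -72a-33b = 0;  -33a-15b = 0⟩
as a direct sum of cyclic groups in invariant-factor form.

Answer: M ≅ ℤ/3 ⊕ ℤ/3

Derivation:
rank_ℚ(R)=2; free=2−2=0
SNF(R) diag = [3, 3] → torsion [3, 3]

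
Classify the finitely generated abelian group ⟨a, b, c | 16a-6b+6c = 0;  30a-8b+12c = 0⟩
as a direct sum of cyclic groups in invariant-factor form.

rank_ℚ(R)=2; free=3−2=1
SNF(R) diag = [2, 2] → torsion [2, 2]

Answer: M ≅ ℤ^1 ⊕ ℤ/2 ⊕ ℤ/2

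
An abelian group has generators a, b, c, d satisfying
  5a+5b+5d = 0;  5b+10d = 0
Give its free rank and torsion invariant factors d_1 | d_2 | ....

rank_ℚ(R)=2; free=4−2=2
SNF(R) diag = [5, 5] → torsion [5, 5]

Answer: M ≅ ℤ^2 ⊕ ℤ/5 ⊕ ℤ/5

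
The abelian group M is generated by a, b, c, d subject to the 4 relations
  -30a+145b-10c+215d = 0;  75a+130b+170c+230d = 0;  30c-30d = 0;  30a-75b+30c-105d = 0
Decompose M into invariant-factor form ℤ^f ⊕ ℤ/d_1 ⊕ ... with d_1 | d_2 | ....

Answer: M ≅ ℤ/5 ⊕ ℤ/15 ⊕ ℤ/30 ⊕ ℤ/60

Derivation:
rank_ℚ(R)=4; free=4−4=0
SNF(R) diag = [5, 15, 30, 60] → torsion [5, 15, 30, 60]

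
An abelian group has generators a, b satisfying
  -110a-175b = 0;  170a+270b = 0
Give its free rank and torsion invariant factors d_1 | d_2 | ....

rank_ℚ(R)=2; free=2−2=0
SNF(R) diag = [5, 10] → torsion [5, 10]

Answer: M ≅ ℤ/5 ⊕ ℤ/10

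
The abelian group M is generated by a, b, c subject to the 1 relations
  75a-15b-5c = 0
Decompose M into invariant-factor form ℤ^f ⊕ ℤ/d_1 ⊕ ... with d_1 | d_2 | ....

Answer: M ≅ ℤ^2 ⊕ ℤ/5

Derivation:
rank_ℚ(R)=1; free=3−1=2
SNF(R) diag = [5] → torsion [5]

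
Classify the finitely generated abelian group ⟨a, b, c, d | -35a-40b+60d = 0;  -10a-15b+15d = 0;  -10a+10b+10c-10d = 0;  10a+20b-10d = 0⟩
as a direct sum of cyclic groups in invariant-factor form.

Answer: M ≅ ℤ/5 ⊕ ℤ/5 ⊕ ℤ/10 ⊕ ℤ/10

Derivation:
rank_ℚ(R)=4; free=4−4=0
SNF(R) diag = [5, 5, 10, 10] → torsion [5, 5, 10, 10]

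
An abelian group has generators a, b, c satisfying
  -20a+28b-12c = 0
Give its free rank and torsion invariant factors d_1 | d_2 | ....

Answer: M ≅ ℤ^2 ⊕ ℤ/4

Derivation:
rank_ℚ(R)=1; free=3−1=2
SNF(R) diag = [4] → torsion [4]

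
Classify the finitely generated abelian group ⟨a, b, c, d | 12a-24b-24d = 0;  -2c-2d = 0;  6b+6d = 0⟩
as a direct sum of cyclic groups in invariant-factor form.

Answer: M ≅ ℤ^1 ⊕ ℤ/2 ⊕ ℤ/6 ⊕ ℤ/12

Derivation:
rank_ℚ(R)=3; free=4−3=1
SNF(R) diag = [2, 6, 12] → torsion [2, 6, 12]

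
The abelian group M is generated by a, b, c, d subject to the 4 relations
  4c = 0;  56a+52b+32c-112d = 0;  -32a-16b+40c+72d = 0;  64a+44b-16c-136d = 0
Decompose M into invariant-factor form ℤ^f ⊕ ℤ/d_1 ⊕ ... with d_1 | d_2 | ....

rank_ℚ(R)=4; free=4−4=0
SNF(R) diag = [4, 4, 8, 24] → torsion [4, 4, 8, 24]

Answer: M ≅ ℤ/4 ⊕ ℤ/4 ⊕ ℤ/8 ⊕ ℤ/24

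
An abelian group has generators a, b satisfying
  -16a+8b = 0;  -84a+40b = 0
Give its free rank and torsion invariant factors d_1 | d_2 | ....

Answer: M ≅ ℤ/4 ⊕ ℤ/8

Derivation:
rank_ℚ(R)=2; free=2−2=0
SNF(R) diag = [4, 8] → torsion [4, 8]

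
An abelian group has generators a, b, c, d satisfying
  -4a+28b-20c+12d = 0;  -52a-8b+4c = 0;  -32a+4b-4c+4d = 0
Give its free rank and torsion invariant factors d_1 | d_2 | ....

Answer: M ≅ ℤ^1 ⊕ ℤ/4 ⊕ ℤ/4 ⊕ ℤ/12

Derivation:
rank_ℚ(R)=3; free=4−3=1
SNF(R) diag = [4, 4, 12] → torsion [4, 4, 12]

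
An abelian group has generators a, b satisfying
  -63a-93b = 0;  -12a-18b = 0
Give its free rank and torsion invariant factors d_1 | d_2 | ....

rank_ℚ(R)=2; free=2−2=0
SNF(R) diag = [3, 6] → torsion [3, 6]

Answer: M ≅ ℤ/3 ⊕ ℤ/6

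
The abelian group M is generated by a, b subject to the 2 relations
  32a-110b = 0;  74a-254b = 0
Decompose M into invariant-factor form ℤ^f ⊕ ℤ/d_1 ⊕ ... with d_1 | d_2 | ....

Answer: M ≅ ℤ/2 ⊕ ℤ/6

Derivation:
rank_ℚ(R)=2; free=2−2=0
SNF(R) diag = [2, 6] → torsion [2, 6]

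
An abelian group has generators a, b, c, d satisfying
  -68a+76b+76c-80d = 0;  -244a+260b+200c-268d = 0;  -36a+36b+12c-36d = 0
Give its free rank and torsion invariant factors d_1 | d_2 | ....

rank_ℚ(R)=3; free=4−3=1
SNF(R) diag = [4, 12, 36] → torsion [4, 12, 36]

Answer: M ≅ ℤ^1 ⊕ ℤ/4 ⊕ ℤ/12 ⊕ ℤ/36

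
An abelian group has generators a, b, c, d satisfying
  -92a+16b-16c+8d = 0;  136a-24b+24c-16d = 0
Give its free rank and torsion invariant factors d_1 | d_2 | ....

rank_ℚ(R)=2; free=4−2=2
SNF(R) diag = [4, 8] → torsion [4, 8]

Answer: M ≅ ℤ^2 ⊕ ℤ/4 ⊕ ℤ/8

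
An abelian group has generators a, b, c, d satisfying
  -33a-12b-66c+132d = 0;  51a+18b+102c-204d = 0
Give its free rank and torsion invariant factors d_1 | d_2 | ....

Answer: M ≅ ℤ^2 ⊕ ℤ/3 ⊕ ℤ/6

Derivation:
rank_ℚ(R)=2; free=4−2=2
SNF(R) diag = [3, 6] → torsion [3, 6]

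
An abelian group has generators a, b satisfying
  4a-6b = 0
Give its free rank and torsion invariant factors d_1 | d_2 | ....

Answer: M ≅ ℤ^1 ⊕ ℤ/2

Derivation:
rank_ℚ(R)=1; free=2−1=1
SNF(R) diag = [2] → torsion [2]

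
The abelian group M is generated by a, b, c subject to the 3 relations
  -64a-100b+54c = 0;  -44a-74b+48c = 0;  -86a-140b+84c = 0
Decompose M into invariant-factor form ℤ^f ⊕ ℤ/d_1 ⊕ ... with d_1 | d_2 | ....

Answer: M ≅ ℤ/2 ⊕ ℤ/6 ⊕ ℤ/6

Derivation:
rank_ℚ(R)=3; free=3−3=0
SNF(R) diag = [2, 6, 6] → torsion [2, 6, 6]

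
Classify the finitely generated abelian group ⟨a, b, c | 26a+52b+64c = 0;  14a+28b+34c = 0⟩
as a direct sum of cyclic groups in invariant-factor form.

rank_ℚ(R)=2; free=3−2=1
SNF(R) diag = [2, 6] → torsion [2, 6]

Answer: M ≅ ℤ^1 ⊕ ℤ/2 ⊕ ℤ/6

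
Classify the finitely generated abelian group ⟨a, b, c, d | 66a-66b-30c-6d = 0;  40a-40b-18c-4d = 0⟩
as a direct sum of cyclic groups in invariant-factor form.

Answer: M ≅ ℤ^2 ⊕ ℤ/2 ⊕ ℤ/6

Derivation:
rank_ℚ(R)=2; free=4−2=2
SNF(R) diag = [2, 6] → torsion [2, 6]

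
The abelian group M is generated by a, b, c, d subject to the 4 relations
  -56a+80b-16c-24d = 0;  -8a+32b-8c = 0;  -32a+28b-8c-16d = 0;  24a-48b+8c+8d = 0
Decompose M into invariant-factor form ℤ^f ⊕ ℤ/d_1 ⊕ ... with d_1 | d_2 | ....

rank_ℚ(R)=4; free=4−4=0
SNF(R) diag = [4, 8, 8, 8] → torsion [4, 8, 8, 8]

Answer: M ≅ ℤ/4 ⊕ ℤ/8 ⊕ ℤ/8 ⊕ ℤ/8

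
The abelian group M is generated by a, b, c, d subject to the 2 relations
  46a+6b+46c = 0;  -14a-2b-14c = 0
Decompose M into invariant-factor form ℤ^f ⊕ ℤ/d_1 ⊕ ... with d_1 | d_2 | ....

Answer: M ≅ ℤ^2 ⊕ ℤ/2 ⊕ ℤ/4

Derivation:
rank_ℚ(R)=2; free=4−2=2
SNF(R) diag = [2, 4] → torsion [2, 4]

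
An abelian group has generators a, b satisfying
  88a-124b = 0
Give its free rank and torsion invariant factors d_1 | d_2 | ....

rank_ℚ(R)=1; free=2−1=1
SNF(R) diag = [4] → torsion [4]

Answer: M ≅ ℤ^1 ⊕ ℤ/4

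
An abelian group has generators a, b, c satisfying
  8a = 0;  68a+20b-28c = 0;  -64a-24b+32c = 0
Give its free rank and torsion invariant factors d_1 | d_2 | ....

rank_ℚ(R)=3; free=3−3=0
SNF(R) diag = [4, 8, 8] → torsion [4, 8, 8]

Answer: M ≅ ℤ/4 ⊕ ℤ/8 ⊕ ℤ/8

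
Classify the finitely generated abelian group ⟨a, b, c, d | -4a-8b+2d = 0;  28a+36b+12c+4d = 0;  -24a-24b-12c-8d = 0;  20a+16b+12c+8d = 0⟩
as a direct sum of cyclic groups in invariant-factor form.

Answer: M ≅ ℤ/2 ⊕ ℤ/4 ⊕ ℤ/4 ⊕ ℤ/12

Derivation:
rank_ℚ(R)=4; free=4−4=0
SNF(R) diag = [2, 4, 4, 12] → torsion [2, 4, 4, 12]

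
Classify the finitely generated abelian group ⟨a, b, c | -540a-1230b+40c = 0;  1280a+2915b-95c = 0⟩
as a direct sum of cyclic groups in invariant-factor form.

rank_ℚ(R)=2; free=3−2=1
SNF(R) diag = [5, 10] → torsion [5, 10]

Answer: M ≅ ℤ^1 ⊕ ℤ/5 ⊕ ℤ/10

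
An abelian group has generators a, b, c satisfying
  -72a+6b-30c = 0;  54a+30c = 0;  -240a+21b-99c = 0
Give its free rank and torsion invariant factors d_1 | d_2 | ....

Answer: M ≅ ℤ/3 ⊕ ℤ/6 ⊕ ℤ/12

Derivation:
rank_ℚ(R)=3; free=3−3=0
SNF(R) diag = [3, 6, 12] → torsion [3, 6, 12]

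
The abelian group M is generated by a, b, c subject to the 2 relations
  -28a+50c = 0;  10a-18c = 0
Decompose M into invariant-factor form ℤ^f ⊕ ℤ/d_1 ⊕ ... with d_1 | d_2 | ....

rank_ℚ(R)=2; free=3−2=1
SNF(R) diag = [2, 2] → torsion [2, 2]

Answer: M ≅ ℤ^1 ⊕ ℤ/2 ⊕ ℤ/2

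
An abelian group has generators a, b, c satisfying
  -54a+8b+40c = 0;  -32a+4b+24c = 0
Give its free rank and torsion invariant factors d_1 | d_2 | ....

Answer: M ≅ ℤ^1 ⊕ ℤ/2 ⊕ ℤ/4

Derivation:
rank_ℚ(R)=2; free=3−2=1
SNF(R) diag = [2, 4] → torsion [2, 4]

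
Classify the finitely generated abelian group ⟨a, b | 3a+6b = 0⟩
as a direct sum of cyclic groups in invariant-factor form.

rank_ℚ(R)=1; free=2−1=1
SNF(R) diag = [3] → torsion [3]

Answer: M ≅ ℤ^1 ⊕ ℤ/3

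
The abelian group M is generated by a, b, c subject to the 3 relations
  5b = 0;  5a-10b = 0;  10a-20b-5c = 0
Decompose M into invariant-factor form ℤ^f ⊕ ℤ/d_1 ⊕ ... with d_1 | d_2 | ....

Answer: M ≅ ℤ/5 ⊕ ℤ/5 ⊕ ℤ/5

Derivation:
rank_ℚ(R)=3; free=3−3=0
SNF(R) diag = [5, 5, 5] → torsion [5, 5, 5]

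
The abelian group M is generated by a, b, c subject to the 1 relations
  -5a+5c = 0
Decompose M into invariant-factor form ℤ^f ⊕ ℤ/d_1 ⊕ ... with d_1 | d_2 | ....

rank_ℚ(R)=1; free=3−1=2
SNF(R) diag = [5] → torsion [5]

Answer: M ≅ ℤ^2 ⊕ ℤ/5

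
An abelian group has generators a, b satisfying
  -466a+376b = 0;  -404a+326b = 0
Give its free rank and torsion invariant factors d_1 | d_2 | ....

rank_ℚ(R)=2; free=2−2=0
SNF(R) diag = [2, 6] → torsion [2, 6]

Answer: M ≅ ℤ/2 ⊕ ℤ/6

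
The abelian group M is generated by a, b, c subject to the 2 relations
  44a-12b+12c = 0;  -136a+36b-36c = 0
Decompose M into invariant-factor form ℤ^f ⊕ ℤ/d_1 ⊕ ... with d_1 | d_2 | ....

Answer: M ≅ ℤ^1 ⊕ ℤ/4 ⊕ ℤ/12

Derivation:
rank_ℚ(R)=2; free=3−2=1
SNF(R) diag = [4, 12] → torsion [4, 12]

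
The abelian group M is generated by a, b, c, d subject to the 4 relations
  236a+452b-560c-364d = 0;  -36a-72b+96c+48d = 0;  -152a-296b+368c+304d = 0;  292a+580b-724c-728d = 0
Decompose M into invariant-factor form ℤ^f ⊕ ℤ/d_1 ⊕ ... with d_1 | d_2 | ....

rank_ℚ(R)=4; free=4−4=0
SNF(R) diag = [4, 12, 36, 72] → torsion [4, 12, 36, 72]

Answer: M ≅ ℤ/4 ⊕ ℤ/12 ⊕ ℤ/36 ⊕ ℤ/72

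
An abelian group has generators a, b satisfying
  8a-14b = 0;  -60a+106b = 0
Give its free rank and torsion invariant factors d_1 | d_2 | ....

Answer: M ≅ ℤ/2 ⊕ ℤ/4

Derivation:
rank_ℚ(R)=2; free=2−2=0
SNF(R) diag = [2, 4] → torsion [2, 4]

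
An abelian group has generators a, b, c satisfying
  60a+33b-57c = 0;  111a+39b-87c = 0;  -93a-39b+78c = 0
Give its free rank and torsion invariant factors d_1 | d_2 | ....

Answer: M ≅ ℤ/3 ⊕ ℤ/9 ⊕ ℤ/9

Derivation:
rank_ℚ(R)=3; free=3−3=0
SNF(R) diag = [3, 9, 9] → torsion [3, 9, 9]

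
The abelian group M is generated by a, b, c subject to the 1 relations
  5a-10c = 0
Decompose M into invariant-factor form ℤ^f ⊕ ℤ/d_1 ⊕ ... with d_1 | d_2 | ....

rank_ℚ(R)=1; free=3−1=2
SNF(R) diag = [5] → torsion [5]

Answer: M ≅ ℤ^2 ⊕ ℤ/5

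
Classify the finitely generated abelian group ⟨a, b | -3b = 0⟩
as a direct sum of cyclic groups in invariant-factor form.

rank_ℚ(R)=1; free=2−1=1
SNF(R) diag = [3] → torsion [3]

Answer: M ≅ ℤ^1 ⊕ ℤ/3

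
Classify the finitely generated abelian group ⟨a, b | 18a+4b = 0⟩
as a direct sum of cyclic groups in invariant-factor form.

rank_ℚ(R)=1; free=2−1=1
SNF(R) diag = [2] → torsion [2]

Answer: M ≅ ℤ^1 ⊕ ℤ/2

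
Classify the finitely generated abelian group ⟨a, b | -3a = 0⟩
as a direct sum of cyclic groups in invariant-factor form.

Answer: M ≅ ℤ^1 ⊕ ℤ/3

Derivation:
rank_ℚ(R)=1; free=2−1=1
SNF(R) diag = [3] → torsion [3]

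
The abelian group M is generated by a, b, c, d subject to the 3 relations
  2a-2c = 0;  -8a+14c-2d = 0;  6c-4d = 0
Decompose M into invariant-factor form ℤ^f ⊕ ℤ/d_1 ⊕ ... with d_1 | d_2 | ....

rank_ℚ(R)=3; free=4−3=1
SNF(R) diag = [2, 2, 6] → torsion [2, 2, 6]

Answer: M ≅ ℤ^1 ⊕ ℤ/2 ⊕ ℤ/2 ⊕ ℤ/6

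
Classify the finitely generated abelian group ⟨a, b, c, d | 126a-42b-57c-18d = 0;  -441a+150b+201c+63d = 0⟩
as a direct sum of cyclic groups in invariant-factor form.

Answer: M ≅ ℤ^2 ⊕ ℤ/3 ⊕ ℤ/9

Derivation:
rank_ℚ(R)=2; free=4−2=2
SNF(R) diag = [3, 9] → torsion [3, 9]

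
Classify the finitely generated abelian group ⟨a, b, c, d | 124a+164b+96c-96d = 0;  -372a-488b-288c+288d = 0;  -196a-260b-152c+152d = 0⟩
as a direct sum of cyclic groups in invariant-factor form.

Answer: M ≅ ℤ^1 ⊕ ℤ/4 ⊕ ℤ/4 ⊕ ℤ/8

Derivation:
rank_ℚ(R)=3; free=4−3=1
SNF(R) diag = [4, 4, 8] → torsion [4, 4, 8]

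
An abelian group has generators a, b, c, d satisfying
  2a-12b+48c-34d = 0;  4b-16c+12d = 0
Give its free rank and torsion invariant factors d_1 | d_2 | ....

Answer: M ≅ ℤ^2 ⊕ ℤ/2 ⊕ ℤ/4

Derivation:
rank_ℚ(R)=2; free=4−2=2
SNF(R) diag = [2, 4] → torsion [2, 4]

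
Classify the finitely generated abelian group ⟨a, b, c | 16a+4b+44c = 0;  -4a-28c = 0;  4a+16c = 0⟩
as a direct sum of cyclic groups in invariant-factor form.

rank_ℚ(R)=3; free=3−3=0
SNF(R) diag = [4, 4, 12] → torsion [4, 4, 12]

Answer: M ≅ ℤ/4 ⊕ ℤ/4 ⊕ ℤ/12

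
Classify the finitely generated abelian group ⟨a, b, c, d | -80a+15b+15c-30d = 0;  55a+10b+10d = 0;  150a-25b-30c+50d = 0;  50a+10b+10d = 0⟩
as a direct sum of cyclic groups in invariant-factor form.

rank_ℚ(R)=4; free=4−4=0
SNF(R) diag = [5, 5, 15, 30] → torsion [5, 5, 15, 30]

Answer: M ≅ ℤ/5 ⊕ ℤ/5 ⊕ ℤ/15 ⊕ ℤ/30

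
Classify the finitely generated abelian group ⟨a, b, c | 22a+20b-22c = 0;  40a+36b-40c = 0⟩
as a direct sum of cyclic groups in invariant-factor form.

rank_ℚ(R)=2; free=3−2=1
SNF(R) diag = [2, 4] → torsion [2, 4]

Answer: M ≅ ℤ^1 ⊕ ℤ/2 ⊕ ℤ/4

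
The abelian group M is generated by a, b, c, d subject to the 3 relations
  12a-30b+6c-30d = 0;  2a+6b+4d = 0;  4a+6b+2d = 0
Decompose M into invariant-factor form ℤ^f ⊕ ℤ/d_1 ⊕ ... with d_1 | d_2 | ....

Answer: M ≅ ℤ^1 ⊕ ℤ/2 ⊕ ℤ/6 ⊕ ℤ/6

Derivation:
rank_ℚ(R)=3; free=4−3=1
SNF(R) diag = [2, 6, 6] → torsion [2, 6, 6]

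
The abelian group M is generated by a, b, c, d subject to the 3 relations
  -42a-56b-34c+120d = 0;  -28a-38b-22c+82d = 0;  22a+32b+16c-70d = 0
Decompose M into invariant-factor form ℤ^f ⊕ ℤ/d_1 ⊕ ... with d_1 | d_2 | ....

rank_ℚ(R)=3; free=4−3=1
SNF(R) diag = [2, 2, 6] → torsion [2, 2, 6]

Answer: M ≅ ℤ^1 ⊕ ℤ/2 ⊕ ℤ/2 ⊕ ℤ/6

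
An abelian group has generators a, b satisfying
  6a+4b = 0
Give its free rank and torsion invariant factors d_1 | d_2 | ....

rank_ℚ(R)=1; free=2−1=1
SNF(R) diag = [2] → torsion [2]

Answer: M ≅ ℤ^1 ⊕ ℤ/2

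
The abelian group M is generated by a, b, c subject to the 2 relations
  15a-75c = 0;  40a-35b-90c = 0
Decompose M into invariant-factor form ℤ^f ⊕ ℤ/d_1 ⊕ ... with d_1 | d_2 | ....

Answer: M ≅ ℤ^1 ⊕ ℤ/5 ⊕ ℤ/15

Derivation:
rank_ℚ(R)=2; free=3−2=1
SNF(R) diag = [5, 15] → torsion [5, 15]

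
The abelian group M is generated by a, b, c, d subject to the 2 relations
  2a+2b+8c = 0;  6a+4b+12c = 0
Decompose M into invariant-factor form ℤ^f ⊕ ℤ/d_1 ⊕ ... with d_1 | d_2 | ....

Answer: M ≅ ℤ^2 ⊕ ℤ/2 ⊕ ℤ/2

Derivation:
rank_ℚ(R)=2; free=4−2=2
SNF(R) diag = [2, 2] → torsion [2, 2]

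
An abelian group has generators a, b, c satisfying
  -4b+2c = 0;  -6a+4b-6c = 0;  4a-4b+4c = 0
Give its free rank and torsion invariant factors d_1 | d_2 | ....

Answer: M ≅ ℤ/2 ⊕ ℤ/2 ⊕ ℤ/4

Derivation:
rank_ℚ(R)=3; free=3−3=0
SNF(R) diag = [2, 2, 4] → torsion [2, 2, 4]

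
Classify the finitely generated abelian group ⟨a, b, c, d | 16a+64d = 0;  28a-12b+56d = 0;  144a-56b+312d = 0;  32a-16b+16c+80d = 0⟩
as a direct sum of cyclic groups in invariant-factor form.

Answer: M ≅ ℤ/4 ⊕ ℤ/8 ⊕ ℤ/16 ⊕ ℤ/16

Derivation:
rank_ℚ(R)=4; free=4−4=0
SNF(R) diag = [4, 8, 16, 16] → torsion [4, 8, 16, 16]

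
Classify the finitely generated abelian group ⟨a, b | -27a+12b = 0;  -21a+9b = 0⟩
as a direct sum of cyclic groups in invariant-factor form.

rank_ℚ(R)=2; free=2−2=0
SNF(R) diag = [3, 3] → torsion [3, 3]

Answer: M ≅ ℤ/3 ⊕ ℤ/3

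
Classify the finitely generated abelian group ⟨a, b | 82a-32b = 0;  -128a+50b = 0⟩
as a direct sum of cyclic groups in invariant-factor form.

rank_ℚ(R)=2; free=2−2=0
SNF(R) diag = [2, 2] → torsion [2, 2]

Answer: M ≅ ℤ/2 ⊕ ℤ/2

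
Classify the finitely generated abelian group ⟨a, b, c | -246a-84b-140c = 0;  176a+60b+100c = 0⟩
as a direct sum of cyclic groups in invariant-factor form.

rank_ℚ(R)=2; free=3−2=1
SNF(R) diag = [2, 4] → torsion [2, 4]

Answer: M ≅ ℤ^1 ⊕ ℤ/2 ⊕ ℤ/4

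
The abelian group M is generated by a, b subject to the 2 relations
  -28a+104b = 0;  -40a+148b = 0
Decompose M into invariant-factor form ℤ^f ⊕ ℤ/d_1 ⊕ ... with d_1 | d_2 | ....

Answer: M ≅ ℤ/4 ⊕ ℤ/4

Derivation:
rank_ℚ(R)=2; free=2−2=0
SNF(R) diag = [4, 4] → torsion [4, 4]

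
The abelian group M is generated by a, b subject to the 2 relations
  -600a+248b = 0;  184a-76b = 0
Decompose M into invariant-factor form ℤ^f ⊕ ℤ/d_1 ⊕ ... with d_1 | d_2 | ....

Answer: M ≅ ℤ/4 ⊕ ℤ/8

Derivation:
rank_ℚ(R)=2; free=2−2=0
SNF(R) diag = [4, 8] → torsion [4, 8]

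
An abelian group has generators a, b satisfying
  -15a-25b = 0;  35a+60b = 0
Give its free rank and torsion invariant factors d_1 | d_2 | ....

Answer: M ≅ ℤ/5 ⊕ ℤ/5

Derivation:
rank_ℚ(R)=2; free=2−2=0
SNF(R) diag = [5, 5] → torsion [5, 5]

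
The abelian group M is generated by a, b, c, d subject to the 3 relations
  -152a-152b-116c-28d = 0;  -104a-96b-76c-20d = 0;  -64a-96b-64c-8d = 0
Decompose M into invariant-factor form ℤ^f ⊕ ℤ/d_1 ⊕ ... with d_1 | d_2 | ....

rank_ℚ(R)=3; free=4−3=1
SNF(R) diag = [4, 8, 8] → torsion [4, 8, 8]

Answer: M ≅ ℤ^1 ⊕ ℤ/4 ⊕ ℤ/8 ⊕ ℤ/8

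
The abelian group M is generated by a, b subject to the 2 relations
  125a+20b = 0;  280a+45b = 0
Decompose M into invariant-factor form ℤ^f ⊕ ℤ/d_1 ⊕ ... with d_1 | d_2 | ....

Answer: M ≅ ℤ/5 ⊕ ℤ/5

Derivation:
rank_ℚ(R)=2; free=2−2=0
SNF(R) diag = [5, 5] → torsion [5, 5]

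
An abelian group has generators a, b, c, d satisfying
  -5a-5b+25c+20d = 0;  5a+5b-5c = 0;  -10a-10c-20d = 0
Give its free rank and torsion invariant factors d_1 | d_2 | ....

rank_ℚ(R)=3; free=4−3=1
SNF(R) diag = [5, 10, 20] → torsion [5, 10, 20]

Answer: M ≅ ℤ^1 ⊕ ℤ/5 ⊕ ℤ/10 ⊕ ℤ/20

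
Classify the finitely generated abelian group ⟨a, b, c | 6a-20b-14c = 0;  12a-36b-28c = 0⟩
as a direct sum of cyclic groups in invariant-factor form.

Answer: M ≅ ℤ^1 ⊕ ℤ/2 ⊕ ℤ/4

Derivation:
rank_ℚ(R)=2; free=3−2=1
SNF(R) diag = [2, 4] → torsion [2, 4]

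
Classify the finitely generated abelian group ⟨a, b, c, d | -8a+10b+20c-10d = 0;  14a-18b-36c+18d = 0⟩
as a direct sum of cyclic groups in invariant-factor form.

rank_ℚ(R)=2; free=4−2=2
SNF(R) diag = [2, 2] → torsion [2, 2]

Answer: M ≅ ℤ^2 ⊕ ℤ/2 ⊕ ℤ/2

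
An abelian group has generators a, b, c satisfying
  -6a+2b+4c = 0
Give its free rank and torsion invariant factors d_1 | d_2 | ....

Answer: M ≅ ℤ^2 ⊕ ℤ/2

Derivation:
rank_ℚ(R)=1; free=3−1=2
SNF(R) diag = [2] → torsion [2]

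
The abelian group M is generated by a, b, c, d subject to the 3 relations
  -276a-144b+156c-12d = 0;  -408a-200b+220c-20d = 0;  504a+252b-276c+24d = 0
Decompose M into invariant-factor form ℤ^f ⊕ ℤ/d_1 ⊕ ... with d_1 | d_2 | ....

rank_ℚ(R)=3; free=4−3=1
SNF(R) diag = [4, 12, 12] → torsion [4, 12, 12]

Answer: M ≅ ℤ^1 ⊕ ℤ/4 ⊕ ℤ/12 ⊕ ℤ/12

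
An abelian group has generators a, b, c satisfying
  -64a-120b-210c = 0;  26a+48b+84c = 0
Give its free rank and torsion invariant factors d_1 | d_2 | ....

Answer: M ≅ ℤ^1 ⊕ ℤ/2 ⊕ ℤ/6

Derivation:
rank_ℚ(R)=2; free=3−2=1
SNF(R) diag = [2, 6] → torsion [2, 6]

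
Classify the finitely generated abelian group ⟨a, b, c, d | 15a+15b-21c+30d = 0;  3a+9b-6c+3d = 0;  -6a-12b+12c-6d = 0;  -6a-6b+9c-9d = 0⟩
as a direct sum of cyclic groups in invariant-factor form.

Answer: M ≅ ℤ/3 ⊕ ℤ/3 ⊕ ℤ/6 ⊕ ℤ/6

Derivation:
rank_ℚ(R)=4; free=4−4=0
SNF(R) diag = [3, 3, 6, 6] → torsion [3, 3, 6, 6]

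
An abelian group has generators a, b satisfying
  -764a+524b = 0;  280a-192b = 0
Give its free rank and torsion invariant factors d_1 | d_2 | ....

Answer: M ≅ ℤ/4 ⊕ ℤ/8

Derivation:
rank_ℚ(R)=2; free=2−2=0
SNF(R) diag = [4, 8] → torsion [4, 8]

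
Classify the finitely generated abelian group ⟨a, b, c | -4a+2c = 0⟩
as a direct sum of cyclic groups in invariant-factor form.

Answer: M ≅ ℤ^2 ⊕ ℤ/2

Derivation:
rank_ℚ(R)=1; free=3−1=2
SNF(R) diag = [2] → torsion [2]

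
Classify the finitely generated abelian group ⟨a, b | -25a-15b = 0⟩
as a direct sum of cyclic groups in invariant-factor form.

rank_ℚ(R)=1; free=2−1=1
SNF(R) diag = [5] → torsion [5]

Answer: M ≅ ℤ^1 ⊕ ℤ/5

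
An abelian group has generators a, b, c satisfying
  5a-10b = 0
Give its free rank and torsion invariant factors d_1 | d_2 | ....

Answer: M ≅ ℤ^2 ⊕ ℤ/5

Derivation:
rank_ℚ(R)=1; free=3−1=2
SNF(R) diag = [5] → torsion [5]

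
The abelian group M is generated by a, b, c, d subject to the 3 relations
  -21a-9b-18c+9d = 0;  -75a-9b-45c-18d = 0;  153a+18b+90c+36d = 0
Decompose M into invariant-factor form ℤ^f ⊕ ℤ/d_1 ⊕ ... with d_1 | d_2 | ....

Answer: M ≅ ℤ^1 ⊕ ℤ/3 ⊕ ℤ/9 ⊕ ℤ/27

Derivation:
rank_ℚ(R)=3; free=4−3=1
SNF(R) diag = [3, 9, 27] → torsion [3, 9, 27]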